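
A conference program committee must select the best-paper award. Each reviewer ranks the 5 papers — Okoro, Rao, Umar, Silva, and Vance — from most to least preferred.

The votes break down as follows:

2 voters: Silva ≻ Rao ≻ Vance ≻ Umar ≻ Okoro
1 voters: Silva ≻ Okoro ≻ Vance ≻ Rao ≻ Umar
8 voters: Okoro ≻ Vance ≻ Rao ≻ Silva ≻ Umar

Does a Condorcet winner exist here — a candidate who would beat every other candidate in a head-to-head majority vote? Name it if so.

Head-to-head results (11 voters total):
Okoro vs Rao: Okoro wins 9–2.
Okoro vs Umar: Okoro wins 9–2.
Okoro vs Silva: Okoro wins 8–3.
Okoro vs Vance: Okoro wins 9–2.
Rao vs Umar: Rao wins 11–0.
Rao vs Silva: Rao wins 8–3.
Rao vs Vance: Vance wins 9–2.
Umar vs Silva: Silva wins 11–0.
Umar vs Vance: Vance wins 11–0.
Silva vs Vance: Vance wins 8–3.
Okoro beats each rival — Rao (9–2), Umar (9–2), Silva (8–3), Vance (9–2) — so Okoro is the Condorcet winner.

Okoro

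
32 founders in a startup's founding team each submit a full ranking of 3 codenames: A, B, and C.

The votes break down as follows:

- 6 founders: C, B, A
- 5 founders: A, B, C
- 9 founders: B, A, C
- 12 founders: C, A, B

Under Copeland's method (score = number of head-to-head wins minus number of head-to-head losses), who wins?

Pairwise results:
  A vs B: A wins 17–15.
  A vs C: C wins 18–14.
  B vs C: C wins 18–14.
Copeland scores (wins − losses):
  A: 1 − 1 = 0
  B: 0 − 2 = -2
  C: 2 − 0 = 2
C has the best Copeland score.

C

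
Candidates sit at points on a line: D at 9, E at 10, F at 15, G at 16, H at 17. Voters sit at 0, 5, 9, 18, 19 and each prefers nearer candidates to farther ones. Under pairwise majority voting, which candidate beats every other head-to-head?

D

With single-peaked preferences on a line, the Condorcet winner is the candidate closest to the median voter.
The median voter (position 9) is closest to D at 9.
Check: D vs E — voters closer to D: 3 of 5.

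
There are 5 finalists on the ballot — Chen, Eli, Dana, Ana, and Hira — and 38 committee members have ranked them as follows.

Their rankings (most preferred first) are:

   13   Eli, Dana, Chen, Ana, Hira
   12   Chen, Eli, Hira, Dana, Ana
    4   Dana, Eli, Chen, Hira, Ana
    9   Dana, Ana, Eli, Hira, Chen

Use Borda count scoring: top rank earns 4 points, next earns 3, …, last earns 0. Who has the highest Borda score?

Eli

Borda scores:
  Chen: 13·2 + 12·4 + 4·2 + 9·0 = 82
  Eli: 13·4 + 12·3 + 4·3 + 9·2 = 118
  Dana: 13·3 + 12·1 + 4·4 + 9·4 = 103
  Ana: 13·1 + 12·0 + 4·0 + 9·3 = 40
  Hira: 13·0 + 12·2 + 4·1 + 9·1 = 37
Eli has the highest total.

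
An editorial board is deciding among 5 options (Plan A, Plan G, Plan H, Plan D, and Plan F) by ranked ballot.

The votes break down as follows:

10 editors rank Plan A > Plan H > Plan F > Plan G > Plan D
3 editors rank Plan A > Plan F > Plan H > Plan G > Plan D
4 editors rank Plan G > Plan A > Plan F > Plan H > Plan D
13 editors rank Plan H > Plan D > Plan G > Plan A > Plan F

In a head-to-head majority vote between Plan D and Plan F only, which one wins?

Plan F

Ballots ranking Plan D above Plan F: 13.
Ballots ranking Plan F above Plan D: 10+3+4 = 17.
Plan F wins the head-to-head, 17–13.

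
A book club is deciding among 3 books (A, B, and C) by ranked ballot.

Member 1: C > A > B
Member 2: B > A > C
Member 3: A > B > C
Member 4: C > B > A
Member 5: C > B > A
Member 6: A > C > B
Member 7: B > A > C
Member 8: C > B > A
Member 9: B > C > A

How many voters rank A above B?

3

Ballots ranking A above B: 3.
Ballots ranking B above A: 6.
So 3 of 9 voters prefer A to B.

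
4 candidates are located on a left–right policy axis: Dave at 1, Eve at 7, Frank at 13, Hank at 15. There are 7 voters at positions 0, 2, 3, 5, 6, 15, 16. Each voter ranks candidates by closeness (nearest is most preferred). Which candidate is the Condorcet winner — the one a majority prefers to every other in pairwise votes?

With single-peaked preferences on a line, the Condorcet winner is the candidate closest to the median voter.
The median voter (position 5) is closest to Eve at 7.
Check: Eve vs Dave — voters closer to Eve: 4 of 7.

Eve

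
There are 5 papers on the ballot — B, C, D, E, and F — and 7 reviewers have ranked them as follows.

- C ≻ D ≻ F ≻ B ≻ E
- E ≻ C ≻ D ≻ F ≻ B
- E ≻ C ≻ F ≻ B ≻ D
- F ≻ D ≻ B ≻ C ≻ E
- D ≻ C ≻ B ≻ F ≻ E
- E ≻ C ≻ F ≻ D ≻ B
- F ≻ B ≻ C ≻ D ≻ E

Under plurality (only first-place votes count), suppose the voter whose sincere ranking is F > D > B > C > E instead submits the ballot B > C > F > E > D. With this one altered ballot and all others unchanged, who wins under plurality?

E

First-place totals with the altered ballot: B 1, C 1, D 1, E 3, F 1.
The winner is unchanged: still E.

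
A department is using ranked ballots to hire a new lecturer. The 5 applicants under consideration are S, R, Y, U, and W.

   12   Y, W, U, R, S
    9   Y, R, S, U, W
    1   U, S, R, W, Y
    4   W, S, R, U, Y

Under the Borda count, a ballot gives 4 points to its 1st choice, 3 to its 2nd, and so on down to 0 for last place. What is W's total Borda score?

53

Borda scores:
  S: 12·0 + 9·2 + 3 + 4·3 = 33
  R: 12·1 + 9·3 + 2 + 4·2 = 49
  Y: 12·4 + 9·4 + 0 + 4·0 = 84
  U: 12·2 + 9·1 + 4 + 4·1 = 41
  W: 12·3 + 9·0 + 1 + 4·4 = 53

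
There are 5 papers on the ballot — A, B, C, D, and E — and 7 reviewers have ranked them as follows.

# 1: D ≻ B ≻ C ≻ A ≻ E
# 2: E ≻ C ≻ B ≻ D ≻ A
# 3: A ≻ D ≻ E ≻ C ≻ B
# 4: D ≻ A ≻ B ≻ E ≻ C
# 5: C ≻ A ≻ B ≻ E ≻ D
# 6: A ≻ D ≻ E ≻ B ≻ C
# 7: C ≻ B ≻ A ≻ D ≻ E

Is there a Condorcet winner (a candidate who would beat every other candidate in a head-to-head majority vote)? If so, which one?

No Condorcet winner

Head-to-head results (7 voters total):
A vs B: A wins 4–3.
A vs C: C wins 4–3.
A vs D: A wins 4–3.
A vs E: A wins 6–1.
B vs C: C wins 4–3.
B vs D: D wins 4–3.
B vs E: B wins 4–3.
C vs D: D wins 4–3.
C vs E: E wins 4–3.
D vs E: D wins 5–2.
No candidate beats all others: A beats D beats C beats A, a majority cycle.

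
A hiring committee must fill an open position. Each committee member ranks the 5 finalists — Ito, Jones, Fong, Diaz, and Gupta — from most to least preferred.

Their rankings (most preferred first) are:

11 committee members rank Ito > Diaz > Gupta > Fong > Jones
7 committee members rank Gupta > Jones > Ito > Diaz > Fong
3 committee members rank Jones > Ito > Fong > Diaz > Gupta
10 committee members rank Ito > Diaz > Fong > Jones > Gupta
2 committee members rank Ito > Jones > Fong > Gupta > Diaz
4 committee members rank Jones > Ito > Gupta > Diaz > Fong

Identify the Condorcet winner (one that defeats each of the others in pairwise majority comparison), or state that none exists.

Head-to-head results (37 voters total):
Ito vs Jones: Ito wins 23–14.
Ito vs Fong: Ito wins 37–0.
Ito vs Diaz: Ito wins 37–0.
Ito vs Gupta: Ito wins 30–7.
Jones vs Fong: Fong wins 21–16.
Jones vs Diaz: Diaz wins 21–16.
Jones vs Gupta: Jones wins 19–18.
Fong vs Diaz: Diaz wins 32–5.
Fong vs Gupta: Gupta wins 22–15.
Diaz vs Gupta: Diaz wins 24–13.
Ito beats each rival — Jones (23–14), Fong (37–0), Diaz (37–0), Gupta (30–7) — so Ito is the Condorcet winner.

Ito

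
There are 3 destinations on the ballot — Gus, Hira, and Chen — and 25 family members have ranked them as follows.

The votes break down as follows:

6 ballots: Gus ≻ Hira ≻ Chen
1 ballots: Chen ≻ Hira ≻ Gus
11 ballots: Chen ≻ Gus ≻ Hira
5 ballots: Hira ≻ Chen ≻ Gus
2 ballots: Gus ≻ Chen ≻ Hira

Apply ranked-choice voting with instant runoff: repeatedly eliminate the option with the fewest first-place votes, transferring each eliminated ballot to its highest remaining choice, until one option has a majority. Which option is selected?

Chen

Round 1: Chen 12, Gus 8, Hira 5. Hira has the fewest and is eliminated.
Round 2: Chen 17, Gus 8. Chen has a majority.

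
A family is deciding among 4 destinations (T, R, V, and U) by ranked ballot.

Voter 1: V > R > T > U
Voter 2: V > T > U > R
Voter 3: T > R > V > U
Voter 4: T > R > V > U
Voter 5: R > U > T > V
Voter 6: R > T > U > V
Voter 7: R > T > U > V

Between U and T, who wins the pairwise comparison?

T

Ballots ranking U above T: 1.
Ballots ranking T above U: 6.
T wins the head-to-head, 6–1.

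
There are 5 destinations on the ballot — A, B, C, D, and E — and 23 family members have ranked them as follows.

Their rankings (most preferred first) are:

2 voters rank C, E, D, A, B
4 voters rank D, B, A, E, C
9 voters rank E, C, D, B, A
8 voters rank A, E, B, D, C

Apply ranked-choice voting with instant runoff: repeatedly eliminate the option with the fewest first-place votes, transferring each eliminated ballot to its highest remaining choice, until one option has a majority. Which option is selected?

Round 1: E 9, A 8, D 4, C 2, B 0. B has the fewest and is eliminated.
Round 2: E 9, A 8, D 4, C 2. C has the fewest and is eliminated.
Round 3: E 11, A 8, D 4. D has the fewest and is eliminated.
Round 4: A 12, E 11. A has a majority.

A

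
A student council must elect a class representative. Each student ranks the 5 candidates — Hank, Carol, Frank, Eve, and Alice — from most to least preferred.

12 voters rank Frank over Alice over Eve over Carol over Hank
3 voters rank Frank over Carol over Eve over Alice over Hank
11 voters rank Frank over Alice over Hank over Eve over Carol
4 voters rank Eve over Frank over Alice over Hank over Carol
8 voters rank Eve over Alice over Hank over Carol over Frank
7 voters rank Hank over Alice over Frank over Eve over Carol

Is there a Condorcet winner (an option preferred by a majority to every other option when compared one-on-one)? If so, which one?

Frank

Head-to-head results (45 voters total):
Hank vs Carol: Hank wins 30–15.
Hank vs Frank: Frank wins 30–15.
Hank vs Eve: Eve wins 27–18.
Hank vs Alice: Alice wins 38–7.
Carol vs Frank: Frank wins 37–8.
Carol vs Eve: Eve wins 42–3.
Carol vs Alice: Alice wins 42–3.
Frank vs Eve: Frank wins 33–12.
Frank vs Alice: Frank wins 30–15.
Eve vs Alice: Alice wins 30–15.
Frank beats each rival — Hank (30–15), Carol (37–8), Eve (33–12), Alice (30–15) — so Frank is the Condorcet winner.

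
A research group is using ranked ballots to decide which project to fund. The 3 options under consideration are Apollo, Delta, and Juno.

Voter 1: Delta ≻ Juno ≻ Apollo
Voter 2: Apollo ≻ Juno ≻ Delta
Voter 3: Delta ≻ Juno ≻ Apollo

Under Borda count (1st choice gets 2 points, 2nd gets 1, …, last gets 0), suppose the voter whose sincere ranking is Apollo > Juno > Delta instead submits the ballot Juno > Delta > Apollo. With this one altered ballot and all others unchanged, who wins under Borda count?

Delta

Borda totals with the altered ballot: Apollo 0, Delta 5, Juno 4.
The winner is unchanged: still Delta.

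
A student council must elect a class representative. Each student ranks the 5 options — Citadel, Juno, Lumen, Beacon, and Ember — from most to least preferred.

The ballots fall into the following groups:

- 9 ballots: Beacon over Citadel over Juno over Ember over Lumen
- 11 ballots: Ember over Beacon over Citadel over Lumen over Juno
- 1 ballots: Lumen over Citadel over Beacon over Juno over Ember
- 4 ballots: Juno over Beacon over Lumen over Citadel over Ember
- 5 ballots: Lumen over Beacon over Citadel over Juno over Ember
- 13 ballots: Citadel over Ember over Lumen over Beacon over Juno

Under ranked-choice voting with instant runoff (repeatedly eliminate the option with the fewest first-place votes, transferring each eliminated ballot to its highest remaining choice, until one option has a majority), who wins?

Round 1: Citadel 13, Ember 11, Beacon 9, Lumen 6, Juno 4. Juno has the fewest and is eliminated.
Round 2: Citadel 13, Beacon 13, Ember 11, Lumen 6. Lumen has the fewest and is eliminated.
Round 3: Beacon 18, Citadel 14, Ember 11. Ember has the fewest and is eliminated.
Round 4: Beacon 29, Citadel 14. Beacon has a majority.

Beacon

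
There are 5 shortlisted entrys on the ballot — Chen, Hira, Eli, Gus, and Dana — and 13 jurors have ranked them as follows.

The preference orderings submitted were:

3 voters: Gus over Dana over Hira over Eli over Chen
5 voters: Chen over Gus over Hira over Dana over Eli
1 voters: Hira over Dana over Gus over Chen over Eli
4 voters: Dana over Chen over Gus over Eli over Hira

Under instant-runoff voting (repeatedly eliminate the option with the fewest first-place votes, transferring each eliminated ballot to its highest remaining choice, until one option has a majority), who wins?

Round 1: Chen 5, Dana 4, Gus 3, Hira 1, Eli 0. Eli has the fewest and is eliminated.
Round 2: Chen 5, Dana 4, Gus 3, Hira 1. Hira has the fewest and is eliminated.
Round 3: Chen 5, Dana 5, Gus 3. Gus has the fewest and is eliminated.
Round 4: Dana 8, Chen 5. Dana has a majority.

Dana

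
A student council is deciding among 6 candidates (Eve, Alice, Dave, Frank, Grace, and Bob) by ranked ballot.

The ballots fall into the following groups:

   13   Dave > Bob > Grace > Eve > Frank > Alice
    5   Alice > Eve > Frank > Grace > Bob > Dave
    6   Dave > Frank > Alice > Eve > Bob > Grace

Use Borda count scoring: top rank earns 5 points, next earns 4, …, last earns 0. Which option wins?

Borda scores:
  Eve: 13·2 + 5·4 + 6·2 = 58
  Alice: 13·0 + 5·5 + 6·3 = 43
  Dave: 13·5 + 5·0 + 6·5 = 95
  Frank: 13·1 + 5·3 + 6·4 = 52
  Grace: 13·3 + 5·2 + 6·0 = 49
  Bob: 13·4 + 5·1 + 6·1 = 63
Dave has the highest total.

Dave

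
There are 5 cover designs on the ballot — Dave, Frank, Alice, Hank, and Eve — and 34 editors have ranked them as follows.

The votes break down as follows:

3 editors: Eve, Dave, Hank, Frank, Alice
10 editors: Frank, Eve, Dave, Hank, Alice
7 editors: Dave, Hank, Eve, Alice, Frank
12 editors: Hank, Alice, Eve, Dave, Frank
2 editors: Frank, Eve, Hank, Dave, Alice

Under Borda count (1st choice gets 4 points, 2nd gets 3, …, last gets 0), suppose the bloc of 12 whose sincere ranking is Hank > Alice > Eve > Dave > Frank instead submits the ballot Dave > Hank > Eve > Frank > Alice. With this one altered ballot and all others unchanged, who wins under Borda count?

Borda totals with the altered ballot: Dave 107, Frank 63, Alice 7, Hank 77, Eve 86.
The switch changes the winner from Hank to Dave.

Dave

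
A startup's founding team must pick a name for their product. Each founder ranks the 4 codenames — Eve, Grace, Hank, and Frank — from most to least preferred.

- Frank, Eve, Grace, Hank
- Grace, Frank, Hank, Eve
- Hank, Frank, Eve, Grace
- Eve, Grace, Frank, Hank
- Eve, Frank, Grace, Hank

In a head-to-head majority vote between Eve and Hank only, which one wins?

Ballots ranking Eve above Hank: 3.
Ballots ranking Hank above Eve: 2.
Eve wins the head-to-head, 3–2.

Eve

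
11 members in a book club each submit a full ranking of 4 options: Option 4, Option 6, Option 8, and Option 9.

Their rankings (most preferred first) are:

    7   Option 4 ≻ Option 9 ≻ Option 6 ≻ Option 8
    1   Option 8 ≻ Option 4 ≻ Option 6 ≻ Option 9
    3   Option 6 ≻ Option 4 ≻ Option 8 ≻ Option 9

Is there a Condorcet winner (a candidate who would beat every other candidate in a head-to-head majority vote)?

Head-to-head results (11 voters total):
Option 4 vs Option 6: Option 4 wins 8–3.
Option 4 vs Option 8: Option 4 wins 10–1.
Option 4 vs Option 9: Option 4 wins 11–0.
Option 6 vs Option 8: Option 6 wins 10–1.
Option 6 vs Option 9: Option 9 wins 7–4.
Option 8 vs Option 9: Option 9 wins 7–4.
Option 4 beats each rival — Option 6 (8–3), Option 8 (10–1), Option 9 (11–0) — so Option 4 is the Condorcet winner.

Yes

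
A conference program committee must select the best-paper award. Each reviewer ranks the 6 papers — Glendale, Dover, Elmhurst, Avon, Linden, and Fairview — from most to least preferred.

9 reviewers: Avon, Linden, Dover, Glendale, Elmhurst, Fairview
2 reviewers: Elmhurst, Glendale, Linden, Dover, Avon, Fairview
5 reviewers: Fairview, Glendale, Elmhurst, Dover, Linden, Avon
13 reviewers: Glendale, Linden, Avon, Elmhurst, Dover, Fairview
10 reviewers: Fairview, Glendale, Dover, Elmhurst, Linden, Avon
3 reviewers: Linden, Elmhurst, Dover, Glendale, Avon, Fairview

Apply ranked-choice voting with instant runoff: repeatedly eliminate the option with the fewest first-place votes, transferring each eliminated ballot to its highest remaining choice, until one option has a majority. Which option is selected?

Round 1: Fairview 15, Glendale 13, Avon 9, Linden 3, Elmhurst 2, Dover 0. Dover has the fewest and is eliminated.
Round 2: Fairview 15, Glendale 13, Avon 9, Linden 3, Elmhurst 2. Elmhurst has the fewest and is eliminated.
Round 3: Glendale 15, Fairview 15, Avon 9, Linden 3. Linden has the fewest and is eliminated.
Round 4: Glendale 18, Fairview 15, Avon 9. Avon has the fewest and is eliminated.
Round 5: Glendale 27, Fairview 15. Glendale has a majority.

Glendale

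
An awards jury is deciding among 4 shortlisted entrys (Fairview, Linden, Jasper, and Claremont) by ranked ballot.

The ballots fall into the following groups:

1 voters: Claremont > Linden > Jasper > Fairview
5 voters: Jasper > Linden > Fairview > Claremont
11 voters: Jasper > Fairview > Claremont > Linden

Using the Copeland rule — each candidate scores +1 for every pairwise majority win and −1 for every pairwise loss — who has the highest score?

Jasper

Pairwise results:
  Fairview vs Linden: Fairview wins 11–6.
  Fairview vs Jasper: Jasper wins 17–0.
  Fairview vs Claremont: Fairview wins 16–1.
  Linden vs Jasper: Jasper wins 16–1.
  Linden vs Claremont: Claremont wins 12–5.
  Jasper vs Claremont: Jasper wins 16–1.
Copeland scores (wins − losses):
  Fairview: 2 − 1 = 1
  Linden: 0 − 3 = -3
  Jasper: 3 − 0 = 3
  Claremont: 1 − 2 = -1
Jasper has the best Copeland score.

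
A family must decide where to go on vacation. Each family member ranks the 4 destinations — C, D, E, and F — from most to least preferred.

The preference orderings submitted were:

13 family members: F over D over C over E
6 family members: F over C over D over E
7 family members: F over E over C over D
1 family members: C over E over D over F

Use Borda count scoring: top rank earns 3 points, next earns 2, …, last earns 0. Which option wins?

Borda scores:
  C: 13·1 + 6·2 + 7·1 + 3 = 35
  D: 13·2 + 6·1 + 7·0 + 1 = 33
  E: 13·0 + 6·0 + 7·2 + 2 = 16
  F: 13·3 + 6·3 + 7·3 + 0 = 78
F has the highest total.

F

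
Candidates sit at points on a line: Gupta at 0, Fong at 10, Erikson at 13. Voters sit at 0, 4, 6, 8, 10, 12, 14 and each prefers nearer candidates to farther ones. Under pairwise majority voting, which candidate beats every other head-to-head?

Fong

With single-peaked preferences on a line, the Condorcet winner is the candidate closest to the median voter.
The median voter (position 8) is closest to Fong at 10.
Check: Fong vs Erikson — voters closer to Fong: 5 of 7.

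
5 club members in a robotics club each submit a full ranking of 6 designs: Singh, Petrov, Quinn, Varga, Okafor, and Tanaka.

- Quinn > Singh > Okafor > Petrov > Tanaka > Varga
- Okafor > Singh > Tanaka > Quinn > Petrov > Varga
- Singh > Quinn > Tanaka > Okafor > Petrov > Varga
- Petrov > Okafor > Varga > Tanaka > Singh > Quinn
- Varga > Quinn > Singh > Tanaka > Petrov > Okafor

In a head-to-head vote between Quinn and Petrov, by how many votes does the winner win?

3

Ballots ranking Quinn above Petrov: 4.
Ballots ranking Petrov above Quinn: 1.
Quinn wins 4–1, a margin of 3.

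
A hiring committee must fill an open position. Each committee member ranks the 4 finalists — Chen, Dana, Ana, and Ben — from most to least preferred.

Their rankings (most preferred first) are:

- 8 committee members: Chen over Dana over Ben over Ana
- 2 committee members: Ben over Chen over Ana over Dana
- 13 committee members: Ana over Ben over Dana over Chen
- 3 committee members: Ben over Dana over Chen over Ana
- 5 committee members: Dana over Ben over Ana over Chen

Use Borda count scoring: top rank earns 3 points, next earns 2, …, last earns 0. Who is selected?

Ben

Borda scores:
  Chen: 8·3 + 2·2 + 13·0 + 3·1 + 5·0 = 31
  Dana: 8·2 + 2·0 + 13·1 + 3·2 + 5·3 = 50
  Ana: 8·0 + 2·1 + 13·3 + 3·0 + 5·1 = 46
  Ben: 8·1 + 2·3 + 13·2 + 3·3 + 5·2 = 59
Ben has the highest total.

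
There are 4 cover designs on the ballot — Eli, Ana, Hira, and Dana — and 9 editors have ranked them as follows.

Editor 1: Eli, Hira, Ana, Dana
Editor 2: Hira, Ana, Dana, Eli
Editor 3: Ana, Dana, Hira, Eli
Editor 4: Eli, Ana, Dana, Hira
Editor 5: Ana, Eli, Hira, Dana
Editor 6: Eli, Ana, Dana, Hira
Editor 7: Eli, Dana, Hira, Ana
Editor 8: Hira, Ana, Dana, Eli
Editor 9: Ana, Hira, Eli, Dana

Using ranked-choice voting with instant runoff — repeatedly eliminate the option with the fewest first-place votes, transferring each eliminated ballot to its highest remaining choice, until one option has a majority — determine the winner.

Ana

Round 1: Eli 4, Ana 3, Hira 2, Dana 0. Dana has the fewest and is eliminated.
Round 2: Eli 4, Ana 3, Hira 2. Hira has the fewest and is eliminated.
Round 3: Ana 5, Eli 4. Ana has a majority.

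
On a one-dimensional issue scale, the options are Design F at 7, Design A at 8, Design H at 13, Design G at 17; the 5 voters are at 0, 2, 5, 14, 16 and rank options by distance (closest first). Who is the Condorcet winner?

With single-peaked preferences on a line, the Condorcet winner is the candidate closest to the median voter.
The median voter (position 5) is closest to Design F at 7.
Check: Design F vs Design A — voters closer to Design F: 3 of 5.

Design F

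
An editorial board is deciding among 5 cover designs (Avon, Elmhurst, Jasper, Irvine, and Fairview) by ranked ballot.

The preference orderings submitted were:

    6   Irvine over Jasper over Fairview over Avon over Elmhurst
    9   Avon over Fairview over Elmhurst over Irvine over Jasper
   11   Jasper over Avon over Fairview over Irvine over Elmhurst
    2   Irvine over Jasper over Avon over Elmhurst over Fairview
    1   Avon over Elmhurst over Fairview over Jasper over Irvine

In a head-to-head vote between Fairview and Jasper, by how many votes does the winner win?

Ballots ranking Fairview above Jasper: 9+1 = 10.
Ballots ranking Jasper above Fairview: 6+11+2 = 19.
Jasper wins 19–10, a margin of 9.

9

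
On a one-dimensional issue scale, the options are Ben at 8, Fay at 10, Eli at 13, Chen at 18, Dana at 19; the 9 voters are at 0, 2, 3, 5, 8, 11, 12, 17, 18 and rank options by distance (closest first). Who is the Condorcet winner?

Ben

With single-peaked preferences on a line, the Condorcet winner is the candidate closest to the median voter.
The median voter (position 8) is closest to Ben at 8.
Check: Ben vs Fay — voters closer to Ben: 5 of 9.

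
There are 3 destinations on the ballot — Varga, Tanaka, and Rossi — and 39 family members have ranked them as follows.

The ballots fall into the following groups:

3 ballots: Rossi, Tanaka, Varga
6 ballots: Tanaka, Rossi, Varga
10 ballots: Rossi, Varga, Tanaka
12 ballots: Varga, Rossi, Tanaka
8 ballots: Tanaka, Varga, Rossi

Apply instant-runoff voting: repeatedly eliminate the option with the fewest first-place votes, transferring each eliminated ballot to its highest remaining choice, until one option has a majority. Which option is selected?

Rossi

Round 1: Tanaka 14, Rossi 13, Varga 12. Varga has the fewest and is eliminated.
Round 2: Rossi 25, Tanaka 14. Rossi has a majority.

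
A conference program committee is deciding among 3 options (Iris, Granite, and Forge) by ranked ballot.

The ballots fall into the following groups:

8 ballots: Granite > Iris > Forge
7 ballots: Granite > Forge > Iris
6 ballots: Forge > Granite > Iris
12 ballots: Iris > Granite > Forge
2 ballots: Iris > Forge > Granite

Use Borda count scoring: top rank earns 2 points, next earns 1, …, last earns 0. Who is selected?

Borda scores:
  Iris: 8·1 + 7·0 + 6·0 + 12·2 + 2·2 = 36
  Granite: 8·2 + 7·2 + 6·1 + 12·1 + 2·0 = 48
  Forge: 8·0 + 7·1 + 6·2 + 12·0 + 2·1 = 21
Granite has the highest total.

Granite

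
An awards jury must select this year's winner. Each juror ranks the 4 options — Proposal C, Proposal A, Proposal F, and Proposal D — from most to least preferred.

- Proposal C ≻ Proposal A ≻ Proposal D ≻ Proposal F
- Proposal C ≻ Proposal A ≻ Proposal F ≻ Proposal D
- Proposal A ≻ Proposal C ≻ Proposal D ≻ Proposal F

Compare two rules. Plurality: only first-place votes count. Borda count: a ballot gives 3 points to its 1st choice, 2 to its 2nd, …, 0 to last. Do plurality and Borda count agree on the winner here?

Plurality first-place counts: Proposal C 2, Proposal A 1, Proposal F 0, Proposal D 0 → Proposal C.
Borda totals: Proposal C 8, Proposal A 7, Proposal F 1, Proposal D 2 → Proposal C.
The two rules agree on Proposal C.

Yes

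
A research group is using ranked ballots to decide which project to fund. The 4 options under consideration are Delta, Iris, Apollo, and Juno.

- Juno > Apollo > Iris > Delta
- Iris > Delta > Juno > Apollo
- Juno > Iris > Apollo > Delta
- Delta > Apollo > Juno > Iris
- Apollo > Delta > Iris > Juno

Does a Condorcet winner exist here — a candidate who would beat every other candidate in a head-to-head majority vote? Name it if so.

None — there is no Condorcet winner

Head-to-head results (5 voters total):
Delta vs Iris: Iris wins 3–2.
Delta vs Apollo: Apollo wins 3–2.
Delta vs Juno: Delta wins 3–2.
Iris vs Apollo: Apollo wins 3–2.
Iris vs Juno: Juno wins 3–2.
Apollo vs Juno: Juno wins 3–2.
No candidate beats all others: Delta beats Juno beats Iris beats Delta, a majority cycle.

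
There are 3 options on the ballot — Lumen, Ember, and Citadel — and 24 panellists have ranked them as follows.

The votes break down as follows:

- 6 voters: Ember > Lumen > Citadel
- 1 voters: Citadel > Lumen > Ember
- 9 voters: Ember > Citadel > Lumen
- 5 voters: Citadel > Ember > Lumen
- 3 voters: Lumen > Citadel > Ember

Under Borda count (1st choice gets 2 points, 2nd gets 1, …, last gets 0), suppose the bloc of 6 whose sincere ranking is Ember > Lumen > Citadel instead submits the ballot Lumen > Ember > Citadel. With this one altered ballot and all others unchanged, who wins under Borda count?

Borda totals with the altered ballot: Lumen 19, Ember 29, Citadel 24.
The winner is unchanged: still Ember.

Ember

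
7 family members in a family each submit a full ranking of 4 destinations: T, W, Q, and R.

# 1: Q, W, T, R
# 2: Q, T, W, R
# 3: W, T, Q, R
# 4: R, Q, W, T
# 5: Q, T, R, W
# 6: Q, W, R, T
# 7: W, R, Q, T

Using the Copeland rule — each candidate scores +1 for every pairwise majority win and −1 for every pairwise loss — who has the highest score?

Pairwise results:
  T vs W: W wins 5–2.
  T vs Q: Q wins 6–1.
  T vs R: T wins 4–3.
  W vs Q: Q wins 5–2.
  W vs R: W wins 5–2.
  Q vs R: Q wins 5–2.
Copeland scores (wins − losses):
  T: 1 − 2 = -1
  W: 2 − 1 = 1
  Q: 3 − 0 = 3
  R: 0 − 3 = -3
Q has the best Copeland score.

Q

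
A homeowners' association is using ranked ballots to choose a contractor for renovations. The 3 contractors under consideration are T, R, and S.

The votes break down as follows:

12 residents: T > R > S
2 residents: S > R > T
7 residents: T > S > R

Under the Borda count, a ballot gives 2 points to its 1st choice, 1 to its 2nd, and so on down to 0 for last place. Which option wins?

T

Borda scores:
  T: 12·2 + 2·0 + 7·2 = 38
  R: 12·1 + 2·1 + 7·0 = 14
  S: 12·0 + 2·2 + 7·1 = 11
T has the highest total.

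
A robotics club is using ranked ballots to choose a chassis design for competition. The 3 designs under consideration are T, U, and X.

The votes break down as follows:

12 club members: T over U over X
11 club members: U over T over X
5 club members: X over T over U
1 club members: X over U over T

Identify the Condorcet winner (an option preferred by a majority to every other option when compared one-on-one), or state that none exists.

Head-to-head results (29 voters total):
T vs U: T wins 17–12.
T vs X: T wins 23–6.
U vs X: U wins 23–6.
T beats each rival — U (17–12), X (23–6) — so T is the Condorcet winner.

T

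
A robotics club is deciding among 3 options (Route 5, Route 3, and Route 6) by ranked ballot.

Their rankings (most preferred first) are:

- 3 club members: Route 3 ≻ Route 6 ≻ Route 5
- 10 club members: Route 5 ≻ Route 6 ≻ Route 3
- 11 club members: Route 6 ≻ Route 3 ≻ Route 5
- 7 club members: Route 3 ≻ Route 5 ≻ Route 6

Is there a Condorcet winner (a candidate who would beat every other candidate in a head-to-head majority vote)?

Head-to-head results (31 voters total):
Route 5 vs Route 3: Route 3 wins 21–10.
Route 5 vs Route 6: Route 5 wins 17–14.
Route 3 vs Route 6: Route 6 wins 21–10.
No candidate beats all others: Route 5 beats Route 6 beats Route 3 beats Route 5, a majority cycle.

No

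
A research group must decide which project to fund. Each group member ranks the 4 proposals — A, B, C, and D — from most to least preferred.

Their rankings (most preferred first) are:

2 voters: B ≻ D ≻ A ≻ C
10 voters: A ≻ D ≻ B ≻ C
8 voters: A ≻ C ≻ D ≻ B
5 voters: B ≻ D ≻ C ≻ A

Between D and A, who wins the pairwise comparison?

Ballots ranking D above A: 2+5 = 7.
Ballots ranking A above D: 10+8 = 18.
A wins the head-to-head, 18–7.

A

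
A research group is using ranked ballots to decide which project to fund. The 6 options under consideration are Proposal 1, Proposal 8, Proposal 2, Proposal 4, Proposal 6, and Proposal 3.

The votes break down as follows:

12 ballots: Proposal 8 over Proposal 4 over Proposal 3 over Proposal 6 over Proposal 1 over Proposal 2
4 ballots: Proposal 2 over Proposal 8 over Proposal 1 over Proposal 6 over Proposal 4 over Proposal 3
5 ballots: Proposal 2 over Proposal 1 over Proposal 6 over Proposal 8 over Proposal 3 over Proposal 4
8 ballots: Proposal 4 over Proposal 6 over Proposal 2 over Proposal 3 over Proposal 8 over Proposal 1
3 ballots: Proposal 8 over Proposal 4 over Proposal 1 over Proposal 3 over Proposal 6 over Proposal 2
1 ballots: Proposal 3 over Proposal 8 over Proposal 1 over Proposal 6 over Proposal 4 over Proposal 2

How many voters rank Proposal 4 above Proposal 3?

Ballots ranking Proposal 4 above Proposal 3: 12+4+8+3 = 27.
Ballots ranking Proposal 3 above Proposal 4: 5+1 = 6.
So 27 of 33 voters prefer Proposal 4 to Proposal 3.

27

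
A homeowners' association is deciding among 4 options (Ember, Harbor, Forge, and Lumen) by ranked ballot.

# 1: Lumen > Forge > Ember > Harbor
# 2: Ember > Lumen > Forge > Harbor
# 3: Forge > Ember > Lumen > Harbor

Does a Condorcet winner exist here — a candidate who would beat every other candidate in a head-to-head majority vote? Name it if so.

Head-to-head results (3 voters total):
Ember vs Harbor: Ember wins 3–0.
Ember vs Forge: Forge wins 2–1.
Ember vs Lumen: Ember wins 2–1.
Harbor vs Forge: Forge wins 3–0.
Harbor vs Lumen: Lumen wins 3–0.
Forge vs Lumen: Lumen wins 2–1.
No candidate beats all others: Ember beats Lumen beats Forge beats Ember, a majority cycle.

No Condorcet winner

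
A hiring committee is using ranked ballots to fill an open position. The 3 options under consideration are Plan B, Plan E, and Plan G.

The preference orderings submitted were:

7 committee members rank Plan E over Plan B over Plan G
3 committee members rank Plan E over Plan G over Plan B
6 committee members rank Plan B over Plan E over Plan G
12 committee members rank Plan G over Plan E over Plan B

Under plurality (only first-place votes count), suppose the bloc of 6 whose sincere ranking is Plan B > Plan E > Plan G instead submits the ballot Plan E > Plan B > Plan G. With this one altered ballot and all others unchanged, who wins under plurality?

First-place totals with the altered ballot: Plan B 0, Plan E 16, Plan G 12.
The switch changes the winner from Plan G to Plan E.

Plan E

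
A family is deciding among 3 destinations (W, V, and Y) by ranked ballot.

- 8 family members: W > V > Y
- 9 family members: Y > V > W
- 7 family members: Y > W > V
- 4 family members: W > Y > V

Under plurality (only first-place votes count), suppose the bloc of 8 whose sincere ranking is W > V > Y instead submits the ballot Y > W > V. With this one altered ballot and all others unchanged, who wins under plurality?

First-place totals with the altered ballot: W 4, V 0, Y 24.
The winner is unchanged: still Y.

Y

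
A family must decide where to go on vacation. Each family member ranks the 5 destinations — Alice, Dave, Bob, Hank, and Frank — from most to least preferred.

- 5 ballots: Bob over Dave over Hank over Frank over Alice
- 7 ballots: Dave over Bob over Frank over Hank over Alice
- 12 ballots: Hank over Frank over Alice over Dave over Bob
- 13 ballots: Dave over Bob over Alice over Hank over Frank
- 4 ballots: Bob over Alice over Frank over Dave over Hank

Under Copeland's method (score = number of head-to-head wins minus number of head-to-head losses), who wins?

Pairwise results:
  Alice vs Dave: Dave wins 25–16.
  Alice vs Bob: Bob wins 29–12.
  Alice vs Hank: Hank wins 24–17.
  Alice vs Frank: Frank wins 24–17.
  Dave vs Bob: Dave wins 32–9.
  Dave vs Hank: Dave wins 29–12.
  Dave vs Frank: Dave wins 25–16.
  Bob vs Hank: Bob wins 29–12.
  Bob vs Frank: Bob wins 29–12.
  Hank vs Frank: Hank wins 30–11.
Copeland scores (wins − losses):
  Alice: 0 − 4 = -4
  Dave: 4 − 0 = 4
  Bob: 3 − 1 = 2
  Hank: 2 − 2 = 0
  Frank: 1 − 3 = -2
Dave has the best Copeland score.

Dave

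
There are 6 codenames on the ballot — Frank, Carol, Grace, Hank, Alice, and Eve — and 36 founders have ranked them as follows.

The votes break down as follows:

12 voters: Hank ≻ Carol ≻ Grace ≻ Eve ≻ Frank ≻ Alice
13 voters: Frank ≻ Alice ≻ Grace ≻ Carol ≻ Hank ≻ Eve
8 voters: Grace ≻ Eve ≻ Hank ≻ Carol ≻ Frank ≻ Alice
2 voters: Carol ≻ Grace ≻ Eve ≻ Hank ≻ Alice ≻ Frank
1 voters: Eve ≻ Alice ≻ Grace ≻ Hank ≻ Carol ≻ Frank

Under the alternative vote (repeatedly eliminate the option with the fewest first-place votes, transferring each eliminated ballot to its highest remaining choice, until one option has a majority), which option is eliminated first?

Round 1: Frank 13, Hank 12, Grace 8, Carol 2, Eve 1, Alice 0. Alice has the fewest and is eliminated.
Round 2: Frank 13, Hank 12, Grace 8, Carol 2, Eve 1. Eve has the fewest and is eliminated.
Round 3: Frank 13, Hank 12, Grace 9, Carol 2. Carol has the fewest and is eliminated.
Round 4: Frank 13, Hank 12, Grace 11. Grace has the fewest and is eliminated.
Round 5: Hank 23, Frank 13. Hank has a majority.

Alice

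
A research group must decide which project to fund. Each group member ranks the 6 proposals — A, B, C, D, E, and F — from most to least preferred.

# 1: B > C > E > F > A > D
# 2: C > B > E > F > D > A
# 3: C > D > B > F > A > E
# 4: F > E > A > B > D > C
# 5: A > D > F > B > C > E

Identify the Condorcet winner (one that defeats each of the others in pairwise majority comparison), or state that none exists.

B

Head-to-head results (5 voters total):
A vs B: B wins 3–2.
A vs C: C wins 3–2.
A vs D: A wins 3–2.
A vs E: E wins 3–2.
A vs F: F wins 4–1.
B vs C: B wins 3–2.
B vs D: B wins 3–2.
B vs E: B wins 4–1.
B vs F: B wins 3–2.
C vs D: C wins 3–2.
C vs E: C wins 4–1.
C vs F: C wins 3–2.
D vs E: E wins 3–2.
D vs F: F wins 3–2.
E vs F: F wins 3–2.
B beats each rival — A (3–2), C (3–2), D (3–2), E (4–1), F (3–2) — so B is the Condorcet winner.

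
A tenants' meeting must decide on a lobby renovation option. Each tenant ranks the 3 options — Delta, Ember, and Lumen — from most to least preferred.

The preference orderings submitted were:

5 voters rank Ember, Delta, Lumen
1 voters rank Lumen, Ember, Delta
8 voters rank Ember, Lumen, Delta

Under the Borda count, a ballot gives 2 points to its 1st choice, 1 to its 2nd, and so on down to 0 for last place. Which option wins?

Borda scores:
  Delta: 5·1 + 0 + 8·0 = 5
  Ember: 5·2 + 1 + 8·2 = 27
  Lumen: 5·0 + 2 + 8·1 = 10
Ember has the highest total.

Ember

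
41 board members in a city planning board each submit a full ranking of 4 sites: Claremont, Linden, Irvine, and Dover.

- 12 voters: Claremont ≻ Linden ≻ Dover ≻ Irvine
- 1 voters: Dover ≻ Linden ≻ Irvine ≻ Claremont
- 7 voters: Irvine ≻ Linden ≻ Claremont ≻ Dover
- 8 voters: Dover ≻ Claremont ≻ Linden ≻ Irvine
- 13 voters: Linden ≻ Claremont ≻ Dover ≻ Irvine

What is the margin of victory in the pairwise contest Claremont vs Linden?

1

Ballots ranking Claremont above Linden: 12+8 = 20.
Ballots ranking Linden above Claremont: 1+7+13 = 21.
Linden wins 21–20, a margin of 1.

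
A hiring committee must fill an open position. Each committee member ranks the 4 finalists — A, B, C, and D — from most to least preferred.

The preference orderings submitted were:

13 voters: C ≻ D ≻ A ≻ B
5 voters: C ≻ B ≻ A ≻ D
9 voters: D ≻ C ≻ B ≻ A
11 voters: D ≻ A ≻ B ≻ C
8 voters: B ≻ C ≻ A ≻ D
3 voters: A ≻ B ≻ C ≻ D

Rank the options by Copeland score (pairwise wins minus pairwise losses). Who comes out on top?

C

Pairwise results:
  A vs B: A wins 27–22.
  A vs C: C wins 35–14.
  A vs D: D wins 33–16.
  B vs C: C wins 27–22.
  B vs D: D wins 33–16.
  C vs D: C wins 29–20.
Copeland scores (wins − losses):
  A: 1 − 2 = -1
  B: 0 − 3 = -3
  C: 3 − 0 = 3
  D: 2 − 1 = 1
C has the best Copeland score.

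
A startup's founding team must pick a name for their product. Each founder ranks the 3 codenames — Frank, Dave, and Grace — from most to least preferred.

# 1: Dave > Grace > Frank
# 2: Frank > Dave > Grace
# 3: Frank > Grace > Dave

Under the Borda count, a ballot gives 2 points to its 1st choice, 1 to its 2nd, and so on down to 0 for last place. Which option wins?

Borda scores:
  Frank: 0 + 2 + 2 = 4
  Dave: 2 + 1 + 0 = 3
  Grace: 1 + 0 + 1 = 2
Frank has the highest total.

Frank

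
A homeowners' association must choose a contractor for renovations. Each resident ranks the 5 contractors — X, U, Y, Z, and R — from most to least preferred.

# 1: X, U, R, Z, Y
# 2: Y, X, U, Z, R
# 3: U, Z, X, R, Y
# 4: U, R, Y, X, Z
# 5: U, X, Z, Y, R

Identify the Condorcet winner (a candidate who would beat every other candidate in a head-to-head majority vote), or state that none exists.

Head-to-head results (5 voters total):
X vs U: U wins 3–2.
X vs Y: X wins 3–2.
X vs Z: X wins 4–1.
X vs R: X wins 4–1.
U vs Y: U wins 4–1.
U vs Z: U wins 5–0.
U vs R: U wins 5–0.
Y vs Z: Z wins 3–2.
Y vs R: R wins 3–2.
Z vs R: Z wins 3–2.
U beats each rival — X (3–2), Y (4–1), Z (5–0), R (5–0) — so U is the Condorcet winner.

U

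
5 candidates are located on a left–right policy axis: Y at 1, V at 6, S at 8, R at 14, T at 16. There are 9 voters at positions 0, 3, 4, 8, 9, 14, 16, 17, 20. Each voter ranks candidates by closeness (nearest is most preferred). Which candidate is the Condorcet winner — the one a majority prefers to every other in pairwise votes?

S

With single-peaked preferences on a line, the Condorcet winner is the candidate closest to the median voter.
The median voter (position 9) is closest to S at 8.
Check: S vs V — voters closer to S: 6 of 9.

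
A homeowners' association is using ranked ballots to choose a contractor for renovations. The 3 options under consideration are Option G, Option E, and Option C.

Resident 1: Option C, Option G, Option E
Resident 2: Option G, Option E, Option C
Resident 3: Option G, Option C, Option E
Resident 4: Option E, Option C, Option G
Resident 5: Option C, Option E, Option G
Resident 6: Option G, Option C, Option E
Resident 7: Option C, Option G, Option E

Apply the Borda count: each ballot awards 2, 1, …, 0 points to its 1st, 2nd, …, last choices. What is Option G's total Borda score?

8

Borda scores:
  Option G: 1 + 2 + 2 + 0 + 0 + 2 + 1 = 8
  Option E: 0 + 1 + 0 + 2 + 1 + 0 + 0 = 4
  Option C: 2 + 0 + 1 + 1 + 2 + 1 + 2 = 9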